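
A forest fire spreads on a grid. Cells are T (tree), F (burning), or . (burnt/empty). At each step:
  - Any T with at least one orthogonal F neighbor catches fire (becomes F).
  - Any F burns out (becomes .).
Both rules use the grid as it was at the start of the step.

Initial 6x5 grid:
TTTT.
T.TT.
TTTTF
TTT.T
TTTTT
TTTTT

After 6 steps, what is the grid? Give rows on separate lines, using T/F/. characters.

Step 1: 2 trees catch fire, 1 burn out
  TTTT.
  T.TT.
  TTTF.
  TTT.F
  TTTTT
  TTTTT
Step 2: 3 trees catch fire, 2 burn out
  TTTT.
  T.TF.
  TTF..
  TTT..
  TTTTF
  TTTTT
Step 3: 6 trees catch fire, 3 burn out
  TTTF.
  T.F..
  TF...
  TTF..
  TTTF.
  TTTTF
Step 4: 5 trees catch fire, 6 burn out
  TTF..
  T....
  F....
  TF...
  TTF..
  TTTF.
Step 5: 5 trees catch fire, 5 burn out
  TF...
  F....
  .....
  F....
  TF...
  TTF..
Step 6: 3 trees catch fire, 5 burn out
  F....
  .....
  .....
  .....
  F....
  TF...

F....
.....
.....
.....
F....
TF...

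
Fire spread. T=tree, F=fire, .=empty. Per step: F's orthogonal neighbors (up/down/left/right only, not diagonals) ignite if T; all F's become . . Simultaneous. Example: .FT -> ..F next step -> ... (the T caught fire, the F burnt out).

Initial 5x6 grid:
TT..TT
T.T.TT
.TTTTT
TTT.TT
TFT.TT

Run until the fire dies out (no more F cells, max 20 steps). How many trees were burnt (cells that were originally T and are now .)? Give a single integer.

Step 1: +3 fires, +1 burnt (F count now 3)
Step 2: +3 fires, +3 burnt (F count now 3)
Step 3: +1 fires, +3 burnt (F count now 1)
Step 4: +2 fires, +1 burnt (F count now 2)
Step 5: +1 fires, +2 burnt (F count now 1)
Step 6: +3 fires, +1 burnt (F count now 3)
Step 7: +4 fires, +3 burnt (F count now 4)
Step 8: +2 fires, +4 burnt (F count now 2)
Step 9: +0 fires, +2 burnt (F count now 0)
Fire out after step 9
Initially T: 22, now '.': 27
Total burnt (originally-T cells now '.'): 19

Answer: 19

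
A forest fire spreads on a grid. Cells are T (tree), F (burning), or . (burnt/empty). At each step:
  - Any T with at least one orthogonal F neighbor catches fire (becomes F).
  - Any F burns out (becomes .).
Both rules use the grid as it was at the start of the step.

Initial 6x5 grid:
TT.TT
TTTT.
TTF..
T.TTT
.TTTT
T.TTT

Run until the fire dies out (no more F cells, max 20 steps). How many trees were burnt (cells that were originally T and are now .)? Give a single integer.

Answer: 21

Derivation:
Step 1: +3 fires, +1 burnt (F count now 3)
Step 2: +5 fires, +3 burnt (F count now 5)
Step 3: +8 fires, +5 burnt (F count now 8)
Step 4: +4 fires, +8 burnt (F count now 4)
Step 5: +1 fires, +4 burnt (F count now 1)
Step 6: +0 fires, +1 burnt (F count now 0)
Fire out after step 6
Initially T: 22, now '.': 29
Total burnt (originally-T cells now '.'): 21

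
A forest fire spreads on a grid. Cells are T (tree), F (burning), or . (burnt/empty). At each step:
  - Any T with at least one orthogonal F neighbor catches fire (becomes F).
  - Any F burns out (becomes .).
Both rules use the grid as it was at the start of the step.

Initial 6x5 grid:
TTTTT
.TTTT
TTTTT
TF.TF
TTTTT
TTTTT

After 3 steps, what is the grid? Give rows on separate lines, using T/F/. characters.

Step 1: 6 trees catch fire, 2 burn out
  TTTTT
  .TTTT
  TFTTF
  F..F.
  TFTTF
  TTTTT
Step 2: 10 trees catch fire, 6 burn out
  TTTTT
  .FTTF
  F.FF.
  .....
  F.FF.
  TFTTF
Step 3: 7 trees catch fire, 10 burn out
  TFTTF
  ..FF.
  .....
  .....
  .....
  F.FF.

TFTTF
..FF.
.....
.....
.....
F.FF.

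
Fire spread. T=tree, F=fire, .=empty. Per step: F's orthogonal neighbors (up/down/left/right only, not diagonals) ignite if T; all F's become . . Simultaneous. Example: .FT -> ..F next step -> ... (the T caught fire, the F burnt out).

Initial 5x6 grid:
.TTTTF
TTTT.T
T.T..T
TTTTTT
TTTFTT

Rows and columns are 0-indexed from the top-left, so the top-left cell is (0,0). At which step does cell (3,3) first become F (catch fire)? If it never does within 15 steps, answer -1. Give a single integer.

Step 1: cell (3,3)='F' (+5 fires, +2 burnt)
  -> target ignites at step 1
Step 2: cell (3,3)='.' (+6 fires, +5 burnt)
Step 3: cell (3,3)='.' (+6 fires, +6 burnt)
Step 4: cell (3,3)='.' (+3 fires, +6 burnt)
Step 5: cell (3,3)='.' (+2 fires, +3 burnt)
Step 6: cell (3,3)='.' (+1 fires, +2 burnt)
Step 7: cell (3,3)='.' (+0 fires, +1 burnt)
  fire out at step 7

1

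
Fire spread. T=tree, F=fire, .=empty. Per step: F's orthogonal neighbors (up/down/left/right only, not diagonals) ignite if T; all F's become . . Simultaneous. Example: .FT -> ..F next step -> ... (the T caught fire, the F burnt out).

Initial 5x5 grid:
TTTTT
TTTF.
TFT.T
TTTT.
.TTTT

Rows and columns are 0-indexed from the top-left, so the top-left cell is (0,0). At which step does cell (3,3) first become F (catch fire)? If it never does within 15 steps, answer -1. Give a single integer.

Step 1: cell (3,3)='T' (+6 fires, +2 burnt)
Step 2: cell (3,3)='T' (+7 fires, +6 burnt)
Step 3: cell (3,3)='F' (+3 fires, +7 burnt)
  -> target ignites at step 3
Step 4: cell (3,3)='.' (+1 fires, +3 burnt)
Step 5: cell (3,3)='.' (+1 fires, +1 burnt)
Step 6: cell (3,3)='.' (+0 fires, +1 burnt)
  fire out at step 6

3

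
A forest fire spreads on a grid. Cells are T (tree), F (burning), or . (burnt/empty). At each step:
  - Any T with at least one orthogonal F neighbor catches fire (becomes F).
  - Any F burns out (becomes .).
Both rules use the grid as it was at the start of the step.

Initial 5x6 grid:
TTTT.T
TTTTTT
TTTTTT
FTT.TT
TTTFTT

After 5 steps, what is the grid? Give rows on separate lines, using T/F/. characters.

Step 1: 5 trees catch fire, 2 burn out
  TTTT.T
  TTTTTT
  FTTTTT
  .FT.TT
  FTF.FT
Step 2: 6 trees catch fire, 5 burn out
  TTTT.T
  FTTTTT
  .FTTTT
  ..F.FT
  .F...F
Step 3: 5 trees catch fire, 6 burn out
  FTTT.T
  .FTTTT
  ..FTFT
  .....F
  ......
Step 4: 5 trees catch fire, 5 burn out
  .FTT.T
  ..FTFT
  ...F.F
  ......
  ......
Step 5: 3 trees catch fire, 5 burn out
  ..FT.T
  ...F.F
  ......
  ......
  ......

..FT.T
...F.F
......
......
......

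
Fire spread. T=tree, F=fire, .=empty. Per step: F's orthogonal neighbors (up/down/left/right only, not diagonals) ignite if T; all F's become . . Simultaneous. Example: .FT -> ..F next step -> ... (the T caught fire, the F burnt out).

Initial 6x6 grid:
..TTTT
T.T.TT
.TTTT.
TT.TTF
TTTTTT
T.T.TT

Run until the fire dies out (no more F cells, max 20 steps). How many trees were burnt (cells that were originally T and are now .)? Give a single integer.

Step 1: +2 fires, +1 burnt (F count now 2)
Step 2: +4 fires, +2 burnt (F count now 4)
Step 3: +4 fires, +4 burnt (F count now 4)
Step 4: +4 fires, +4 burnt (F count now 4)
Step 5: +6 fires, +4 burnt (F count now 6)
Step 6: +3 fires, +6 burnt (F count now 3)
Step 7: +2 fires, +3 burnt (F count now 2)
Step 8: +0 fires, +2 burnt (F count now 0)
Fire out after step 8
Initially T: 26, now '.': 35
Total burnt (originally-T cells now '.'): 25

Answer: 25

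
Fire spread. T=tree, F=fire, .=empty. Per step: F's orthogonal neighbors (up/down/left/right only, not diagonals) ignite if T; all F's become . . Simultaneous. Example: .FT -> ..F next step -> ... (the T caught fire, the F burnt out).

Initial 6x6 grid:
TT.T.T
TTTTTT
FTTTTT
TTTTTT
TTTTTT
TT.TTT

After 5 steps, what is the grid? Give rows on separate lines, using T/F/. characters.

Step 1: 3 trees catch fire, 1 burn out
  TT.T.T
  FTTTTT
  .FTTTT
  FTTTTT
  TTTTTT
  TT.TTT
Step 2: 5 trees catch fire, 3 burn out
  FT.T.T
  .FTTTT
  ..FTTT
  .FTTTT
  FTTTTT
  TT.TTT
Step 3: 6 trees catch fire, 5 burn out
  .F.T.T
  ..FTTT
  ...FTT
  ..FTTT
  .FTTTT
  FT.TTT
Step 4: 5 trees catch fire, 6 burn out
  ...T.T
  ...FTT
  ....FT
  ...FTT
  ..FTTT
  .F.TTT
Step 5: 5 trees catch fire, 5 burn out
  ...F.T
  ....FT
  .....F
  ....FT
  ...FTT
  ...TTT

...F.T
....FT
.....F
....FT
...FTT
...TTT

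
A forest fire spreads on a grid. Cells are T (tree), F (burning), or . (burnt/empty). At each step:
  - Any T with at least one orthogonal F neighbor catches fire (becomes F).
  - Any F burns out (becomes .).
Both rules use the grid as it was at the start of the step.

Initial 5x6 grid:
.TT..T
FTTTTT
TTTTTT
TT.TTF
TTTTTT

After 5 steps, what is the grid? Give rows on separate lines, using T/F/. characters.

Step 1: 5 trees catch fire, 2 burn out
  .TT..T
  .FTTTT
  FTTTTF
  TT.TF.
  TTTTTF
Step 2: 8 trees catch fire, 5 burn out
  .FT..T
  ..FTTF
  .FTTF.
  FT.F..
  TTTTF.
Step 3: 9 trees catch fire, 8 burn out
  ..F..F
  ...FF.
  ..FF..
  .F....
  FTTF..
Step 4: 2 trees catch fire, 9 burn out
  ......
  ......
  ......
  ......
  .FF...
Step 5: 0 trees catch fire, 2 burn out
  ......
  ......
  ......
  ......
  ......

......
......
......
......
......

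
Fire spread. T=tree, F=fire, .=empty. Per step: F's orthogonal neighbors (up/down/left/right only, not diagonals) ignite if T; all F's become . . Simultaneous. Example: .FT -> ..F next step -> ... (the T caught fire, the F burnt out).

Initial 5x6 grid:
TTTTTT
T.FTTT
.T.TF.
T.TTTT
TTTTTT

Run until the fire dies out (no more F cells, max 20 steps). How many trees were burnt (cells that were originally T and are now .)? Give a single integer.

Answer: 22

Derivation:
Step 1: +5 fires, +2 burnt (F count now 5)
Step 2: +7 fires, +5 burnt (F count now 7)
Step 3: +5 fires, +7 burnt (F count now 5)
Step 4: +2 fires, +5 burnt (F count now 2)
Step 5: +1 fires, +2 burnt (F count now 1)
Step 6: +1 fires, +1 burnt (F count now 1)
Step 7: +1 fires, +1 burnt (F count now 1)
Step 8: +0 fires, +1 burnt (F count now 0)
Fire out after step 8
Initially T: 23, now '.': 29
Total burnt (originally-T cells now '.'): 22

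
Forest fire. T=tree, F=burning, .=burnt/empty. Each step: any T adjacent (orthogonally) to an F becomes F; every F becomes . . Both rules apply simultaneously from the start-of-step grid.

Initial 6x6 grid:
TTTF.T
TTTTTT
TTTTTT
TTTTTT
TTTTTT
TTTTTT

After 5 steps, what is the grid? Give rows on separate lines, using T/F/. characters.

Step 1: 2 trees catch fire, 1 burn out
  TTF..T
  TTTFTT
  TTTTTT
  TTTTTT
  TTTTTT
  TTTTTT
Step 2: 4 trees catch fire, 2 burn out
  TF...T
  TTF.FT
  TTTFTT
  TTTTTT
  TTTTTT
  TTTTTT
Step 3: 6 trees catch fire, 4 burn out
  F....T
  TF...F
  TTF.FT
  TTTFTT
  TTTTTT
  TTTTTT
Step 4: 7 trees catch fire, 6 burn out
  .....F
  F.....
  TF...F
  TTF.FT
  TTTFTT
  TTTTTT
Step 5: 6 trees catch fire, 7 burn out
  ......
  ......
  F.....
  TF...F
  TTF.FT
  TTTFTT

......
......
F.....
TF...F
TTF.FT
TTTFTT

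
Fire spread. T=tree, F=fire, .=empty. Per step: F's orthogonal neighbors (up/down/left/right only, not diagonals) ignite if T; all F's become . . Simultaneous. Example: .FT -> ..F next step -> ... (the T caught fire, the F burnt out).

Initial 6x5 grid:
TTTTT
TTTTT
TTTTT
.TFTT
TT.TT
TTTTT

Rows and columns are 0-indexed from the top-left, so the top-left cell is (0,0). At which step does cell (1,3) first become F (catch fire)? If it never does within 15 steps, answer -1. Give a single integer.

Step 1: cell (1,3)='T' (+3 fires, +1 burnt)
Step 2: cell (1,3)='T' (+6 fires, +3 burnt)
Step 3: cell (1,3)='F' (+9 fires, +6 burnt)
  -> target ignites at step 3
Step 4: cell (1,3)='.' (+7 fires, +9 burnt)
Step 5: cell (1,3)='.' (+2 fires, +7 burnt)
Step 6: cell (1,3)='.' (+0 fires, +2 burnt)
  fire out at step 6

3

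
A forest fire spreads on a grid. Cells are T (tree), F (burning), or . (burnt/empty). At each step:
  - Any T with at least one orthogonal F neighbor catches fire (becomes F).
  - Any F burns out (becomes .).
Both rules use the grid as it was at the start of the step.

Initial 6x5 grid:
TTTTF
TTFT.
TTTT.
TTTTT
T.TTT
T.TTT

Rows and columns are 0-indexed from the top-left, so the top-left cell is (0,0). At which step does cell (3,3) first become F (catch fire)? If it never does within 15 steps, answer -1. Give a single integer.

Step 1: cell (3,3)='T' (+5 fires, +2 burnt)
Step 2: cell (3,3)='T' (+5 fires, +5 burnt)
Step 3: cell (3,3)='F' (+5 fires, +5 burnt)
  -> target ignites at step 3
Step 4: cell (3,3)='.' (+4 fires, +5 burnt)
Step 5: cell (3,3)='.' (+3 fires, +4 burnt)
Step 6: cell (3,3)='.' (+2 fires, +3 burnt)
Step 7: cell (3,3)='.' (+0 fires, +2 burnt)
  fire out at step 7

3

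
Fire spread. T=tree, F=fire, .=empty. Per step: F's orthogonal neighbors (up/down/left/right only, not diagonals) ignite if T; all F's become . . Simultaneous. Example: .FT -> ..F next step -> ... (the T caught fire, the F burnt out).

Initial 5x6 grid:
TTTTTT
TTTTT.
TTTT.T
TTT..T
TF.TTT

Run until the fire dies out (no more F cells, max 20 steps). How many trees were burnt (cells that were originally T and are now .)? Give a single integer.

Answer: 19

Derivation:
Step 1: +2 fires, +1 burnt (F count now 2)
Step 2: +3 fires, +2 burnt (F count now 3)
Step 3: +3 fires, +3 burnt (F count now 3)
Step 4: +4 fires, +3 burnt (F count now 4)
Step 5: +3 fires, +4 burnt (F count now 3)
Step 6: +2 fires, +3 burnt (F count now 2)
Step 7: +1 fires, +2 burnt (F count now 1)
Step 8: +1 fires, +1 burnt (F count now 1)
Step 9: +0 fires, +1 burnt (F count now 0)
Fire out after step 9
Initially T: 24, now '.': 25
Total burnt (originally-T cells now '.'): 19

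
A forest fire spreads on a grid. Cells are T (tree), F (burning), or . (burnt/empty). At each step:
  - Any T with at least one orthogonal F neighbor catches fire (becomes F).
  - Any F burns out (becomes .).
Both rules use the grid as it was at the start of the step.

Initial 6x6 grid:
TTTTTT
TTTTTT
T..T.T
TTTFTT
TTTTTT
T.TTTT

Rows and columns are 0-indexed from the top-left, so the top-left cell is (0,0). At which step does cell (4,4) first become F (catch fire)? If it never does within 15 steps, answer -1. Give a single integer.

Step 1: cell (4,4)='T' (+4 fires, +1 burnt)
Step 2: cell (4,4)='F' (+6 fires, +4 burnt)
  -> target ignites at step 2
Step 3: cell (4,4)='.' (+9 fires, +6 burnt)
Step 4: cell (4,4)='.' (+7 fires, +9 burnt)
Step 5: cell (4,4)='.' (+4 fires, +7 burnt)
Step 6: cell (4,4)='.' (+1 fires, +4 burnt)
Step 7: cell (4,4)='.' (+0 fires, +1 burnt)
  fire out at step 7

2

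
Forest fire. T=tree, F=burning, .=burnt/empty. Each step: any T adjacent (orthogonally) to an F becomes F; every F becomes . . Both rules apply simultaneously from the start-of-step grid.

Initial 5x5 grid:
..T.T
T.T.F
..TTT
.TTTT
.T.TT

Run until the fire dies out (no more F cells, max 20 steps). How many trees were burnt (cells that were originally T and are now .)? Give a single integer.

Step 1: +2 fires, +1 burnt (F count now 2)
Step 2: +2 fires, +2 burnt (F count now 2)
Step 3: +3 fires, +2 burnt (F count now 3)
Step 4: +3 fires, +3 burnt (F count now 3)
Step 5: +2 fires, +3 burnt (F count now 2)
Step 6: +1 fires, +2 burnt (F count now 1)
Step 7: +0 fires, +1 burnt (F count now 0)
Fire out after step 7
Initially T: 14, now '.': 24
Total burnt (originally-T cells now '.'): 13

Answer: 13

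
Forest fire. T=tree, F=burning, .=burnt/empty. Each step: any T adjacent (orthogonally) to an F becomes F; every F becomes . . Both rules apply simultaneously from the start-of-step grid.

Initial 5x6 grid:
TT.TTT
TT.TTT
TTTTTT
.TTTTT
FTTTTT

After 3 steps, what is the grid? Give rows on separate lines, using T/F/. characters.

Step 1: 1 trees catch fire, 1 burn out
  TT.TTT
  TT.TTT
  TTTTTT
  .TTTTT
  .FTTTT
Step 2: 2 trees catch fire, 1 burn out
  TT.TTT
  TT.TTT
  TTTTTT
  .FTTTT
  ..FTTT
Step 3: 3 trees catch fire, 2 burn out
  TT.TTT
  TT.TTT
  TFTTTT
  ..FTTT
  ...FTT

TT.TTT
TT.TTT
TFTTTT
..FTTT
...FTT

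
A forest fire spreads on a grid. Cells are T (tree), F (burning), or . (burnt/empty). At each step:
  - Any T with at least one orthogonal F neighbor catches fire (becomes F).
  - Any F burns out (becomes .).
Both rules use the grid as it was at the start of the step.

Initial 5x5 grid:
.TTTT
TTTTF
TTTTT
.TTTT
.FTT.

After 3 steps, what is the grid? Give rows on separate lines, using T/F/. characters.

Step 1: 5 trees catch fire, 2 burn out
  .TTTF
  TTTF.
  TTTTF
  .FTTT
  ..FT.
Step 2: 7 trees catch fire, 5 burn out
  .TTF.
  TTF..
  TFTF.
  ..FTF
  ...F.
Step 3: 5 trees catch fire, 7 burn out
  .TF..
  TF...
  F.F..
  ...F.
  .....

.TF..
TF...
F.F..
...F.
.....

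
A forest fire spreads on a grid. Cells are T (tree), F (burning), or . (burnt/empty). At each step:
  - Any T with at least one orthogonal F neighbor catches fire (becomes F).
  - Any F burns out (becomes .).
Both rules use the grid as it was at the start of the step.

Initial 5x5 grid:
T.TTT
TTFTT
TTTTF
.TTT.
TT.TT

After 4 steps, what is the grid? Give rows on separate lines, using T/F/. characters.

Step 1: 6 trees catch fire, 2 burn out
  T.FTT
  TF.FF
  TTFF.
  .TTT.
  TT.TT
Step 2: 6 trees catch fire, 6 burn out
  T..FF
  F....
  TF...
  .TFF.
  TT.TT
Step 3: 4 trees catch fire, 6 burn out
  F....
  .....
  F....
  .F...
  TT.FT
Step 4: 2 trees catch fire, 4 burn out
  .....
  .....
  .....
  .....
  TF..F

.....
.....
.....
.....
TF..F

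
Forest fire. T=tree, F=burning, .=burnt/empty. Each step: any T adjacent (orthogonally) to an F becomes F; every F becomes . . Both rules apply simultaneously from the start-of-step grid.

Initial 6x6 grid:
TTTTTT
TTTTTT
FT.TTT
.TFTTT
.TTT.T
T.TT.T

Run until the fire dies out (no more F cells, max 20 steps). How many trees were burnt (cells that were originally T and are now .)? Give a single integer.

Step 1: +5 fires, +2 burnt (F count now 5)
Step 2: +7 fires, +5 burnt (F count now 7)
Step 3: +6 fires, +7 burnt (F count now 6)
Step 4: +5 fires, +6 burnt (F count now 5)
Step 5: +3 fires, +5 burnt (F count now 3)
Step 6: +1 fires, +3 burnt (F count now 1)
Step 7: +0 fires, +1 burnt (F count now 0)
Fire out after step 7
Initially T: 28, now '.': 35
Total burnt (originally-T cells now '.'): 27

Answer: 27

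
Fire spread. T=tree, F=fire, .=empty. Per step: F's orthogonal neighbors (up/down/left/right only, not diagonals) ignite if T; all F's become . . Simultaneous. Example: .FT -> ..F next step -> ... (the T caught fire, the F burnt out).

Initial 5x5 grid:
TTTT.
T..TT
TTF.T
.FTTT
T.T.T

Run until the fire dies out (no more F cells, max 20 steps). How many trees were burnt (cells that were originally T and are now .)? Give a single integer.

Answer: 15

Derivation:
Step 1: +2 fires, +2 burnt (F count now 2)
Step 2: +3 fires, +2 burnt (F count now 3)
Step 3: +2 fires, +3 burnt (F count now 2)
Step 4: +3 fires, +2 burnt (F count now 3)
Step 5: +2 fires, +3 burnt (F count now 2)
Step 6: +2 fires, +2 burnt (F count now 2)
Step 7: +1 fires, +2 burnt (F count now 1)
Step 8: +0 fires, +1 burnt (F count now 0)
Fire out after step 8
Initially T: 16, now '.': 24
Total burnt (originally-T cells now '.'): 15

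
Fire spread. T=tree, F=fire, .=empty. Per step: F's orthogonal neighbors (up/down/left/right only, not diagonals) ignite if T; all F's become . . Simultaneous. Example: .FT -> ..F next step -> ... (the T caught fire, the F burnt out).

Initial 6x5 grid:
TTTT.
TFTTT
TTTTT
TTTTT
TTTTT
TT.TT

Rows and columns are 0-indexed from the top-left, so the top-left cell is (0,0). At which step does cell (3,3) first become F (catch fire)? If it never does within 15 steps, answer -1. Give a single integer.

Step 1: cell (3,3)='T' (+4 fires, +1 burnt)
Step 2: cell (3,3)='T' (+6 fires, +4 burnt)
Step 3: cell (3,3)='T' (+6 fires, +6 burnt)
Step 4: cell (3,3)='F' (+5 fires, +6 burnt)
  -> target ignites at step 4
Step 5: cell (3,3)='.' (+3 fires, +5 burnt)
Step 6: cell (3,3)='.' (+2 fires, +3 burnt)
Step 7: cell (3,3)='.' (+1 fires, +2 burnt)
Step 8: cell (3,3)='.' (+0 fires, +1 burnt)
  fire out at step 8

4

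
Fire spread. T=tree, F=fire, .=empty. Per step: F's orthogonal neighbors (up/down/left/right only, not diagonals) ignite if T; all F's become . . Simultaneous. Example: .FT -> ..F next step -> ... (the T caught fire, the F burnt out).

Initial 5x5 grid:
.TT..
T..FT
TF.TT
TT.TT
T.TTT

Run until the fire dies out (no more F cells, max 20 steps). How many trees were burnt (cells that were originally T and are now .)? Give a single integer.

Step 1: +4 fires, +2 burnt (F count now 4)
Step 2: +4 fires, +4 burnt (F count now 4)
Step 3: +3 fires, +4 burnt (F count now 3)
Step 4: +2 fires, +3 burnt (F count now 2)
Step 5: +0 fires, +2 burnt (F count now 0)
Fire out after step 5
Initially T: 15, now '.': 23
Total burnt (originally-T cells now '.'): 13

Answer: 13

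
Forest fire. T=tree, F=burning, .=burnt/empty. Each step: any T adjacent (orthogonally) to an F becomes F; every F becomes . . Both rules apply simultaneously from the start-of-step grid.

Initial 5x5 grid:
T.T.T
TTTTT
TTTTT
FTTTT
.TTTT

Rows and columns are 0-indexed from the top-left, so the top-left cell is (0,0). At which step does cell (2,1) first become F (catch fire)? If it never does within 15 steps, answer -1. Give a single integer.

Step 1: cell (2,1)='T' (+2 fires, +1 burnt)
Step 2: cell (2,1)='F' (+4 fires, +2 burnt)
  -> target ignites at step 2
Step 3: cell (2,1)='.' (+5 fires, +4 burnt)
Step 4: cell (2,1)='.' (+4 fires, +5 burnt)
Step 5: cell (2,1)='.' (+4 fires, +4 burnt)
Step 6: cell (2,1)='.' (+1 fires, +4 burnt)
Step 7: cell (2,1)='.' (+1 fires, +1 burnt)
Step 8: cell (2,1)='.' (+0 fires, +1 burnt)
  fire out at step 8

2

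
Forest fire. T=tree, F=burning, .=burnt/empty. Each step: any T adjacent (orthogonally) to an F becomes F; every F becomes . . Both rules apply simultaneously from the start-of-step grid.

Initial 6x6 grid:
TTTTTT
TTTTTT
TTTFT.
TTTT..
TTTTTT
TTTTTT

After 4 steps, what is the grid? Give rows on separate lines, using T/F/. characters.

Step 1: 4 trees catch fire, 1 burn out
  TTTTTT
  TTTFTT
  TTF.F.
  TTTF..
  TTTTTT
  TTTTTT
Step 2: 6 trees catch fire, 4 burn out
  TTTFTT
  TTF.FT
  TF....
  TTF...
  TTTFTT
  TTTTTT
Step 3: 9 trees catch fire, 6 burn out
  TTF.FT
  TF...F
  F.....
  TF....
  TTF.FT
  TTTFTT
Step 4: 8 trees catch fire, 9 burn out
  TF...F
  F.....
  ......
  F.....
  TF...F
  TTF.FT

TF...F
F.....
......
F.....
TF...F
TTF.FT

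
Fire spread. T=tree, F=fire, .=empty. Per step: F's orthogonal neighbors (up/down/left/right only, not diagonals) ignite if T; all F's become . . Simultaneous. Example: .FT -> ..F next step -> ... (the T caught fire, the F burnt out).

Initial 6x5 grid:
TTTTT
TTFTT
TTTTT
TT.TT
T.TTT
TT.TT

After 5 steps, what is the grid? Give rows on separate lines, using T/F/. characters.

Step 1: 4 trees catch fire, 1 burn out
  TTFTT
  TF.FT
  TTFTT
  TT.TT
  T.TTT
  TT.TT
Step 2: 6 trees catch fire, 4 burn out
  TF.FT
  F...F
  TF.FT
  TT.TT
  T.TTT
  TT.TT
Step 3: 6 trees catch fire, 6 burn out
  F...F
  .....
  F...F
  TF.FT
  T.TTT
  TT.TT
Step 4: 3 trees catch fire, 6 burn out
  .....
  .....
  .....
  F...F
  T.TFT
  TT.TT
Step 5: 4 trees catch fire, 3 burn out
  .....
  .....
  .....
  .....
  F.F.F
  TT.FT

.....
.....
.....
.....
F.F.F
TT.FT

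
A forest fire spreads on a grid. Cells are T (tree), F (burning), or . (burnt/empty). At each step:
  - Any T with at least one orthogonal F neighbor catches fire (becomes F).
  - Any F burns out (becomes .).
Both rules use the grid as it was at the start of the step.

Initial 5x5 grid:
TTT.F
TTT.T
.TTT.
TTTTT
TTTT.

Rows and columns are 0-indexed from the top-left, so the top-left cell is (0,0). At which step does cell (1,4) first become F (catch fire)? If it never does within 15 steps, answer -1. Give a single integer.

Step 1: cell (1,4)='F' (+1 fires, +1 burnt)
  -> target ignites at step 1
Step 2: cell (1,4)='.' (+0 fires, +1 burnt)
  fire out at step 2

1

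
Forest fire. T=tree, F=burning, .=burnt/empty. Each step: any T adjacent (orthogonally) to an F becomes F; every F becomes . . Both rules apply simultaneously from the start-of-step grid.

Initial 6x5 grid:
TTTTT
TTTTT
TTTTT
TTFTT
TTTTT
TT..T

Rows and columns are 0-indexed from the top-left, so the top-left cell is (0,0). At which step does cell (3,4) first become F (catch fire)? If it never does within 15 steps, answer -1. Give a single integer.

Step 1: cell (3,4)='T' (+4 fires, +1 burnt)
Step 2: cell (3,4)='F' (+7 fires, +4 burnt)
  -> target ignites at step 2
Step 3: cell (3,4)='.' (+8 fires, +7 burnt)
Step 4: cell (3,4)='.' (+6 fires, +8 burnt)
Step 5: cell (3,4)='.' (+2 fires, +6 burnt)
Step 6: cell (3,4)='.' (+0 fires, +2 burnt)
  fire out at step 6

2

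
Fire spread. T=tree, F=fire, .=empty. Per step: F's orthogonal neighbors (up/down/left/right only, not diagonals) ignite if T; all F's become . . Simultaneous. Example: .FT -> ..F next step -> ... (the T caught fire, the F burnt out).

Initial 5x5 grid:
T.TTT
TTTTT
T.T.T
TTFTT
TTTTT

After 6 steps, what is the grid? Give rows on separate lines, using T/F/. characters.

Step 1: 4 trees catch fire, 1 burn out
  T.TTT
  TTTTT
  T.F.T
  TF.FT
  TTFTT
Step 2: 5 trees catch fire, 4 burn out
  T.TTT
  TTFTT
  T...T
  F...F
  TF.FT
Step 3: 7 trees catch fire, 5 burn out
  T.FTT
  TF.FT
  F...F
  .....
  F...F
Step 4: 3 trees catch fire, 7 burn out
  T..FT
  F...F
  .....
  .....
  .....
Step 5: 2 trees catch fire, 3 burn out
  F...F
  .....
  .....
  .....
  .....
Step 6: 0 trees catch fire, 2 burn out
  .....
  .....
  .....
  .....
  .....

.....
.....
.....
.....
.....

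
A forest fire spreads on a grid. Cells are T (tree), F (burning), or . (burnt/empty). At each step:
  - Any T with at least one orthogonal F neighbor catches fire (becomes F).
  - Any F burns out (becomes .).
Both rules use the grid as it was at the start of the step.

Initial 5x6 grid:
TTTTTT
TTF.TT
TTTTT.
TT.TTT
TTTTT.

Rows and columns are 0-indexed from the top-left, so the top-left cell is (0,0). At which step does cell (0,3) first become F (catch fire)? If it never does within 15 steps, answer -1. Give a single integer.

Step 1: cell (0,3)='T' (+3 fires, +1 burnt)
Step 2: cell (0,3)='F' (+5 fires, +3 burnt)
  -> target ignites at step 2
Step 3: cell (0,3)='.' (+6 fires, +5 burnt)
Step 4: cell (0,3)='.' (+6 fires, +6 burnt)
Step 5: cell (0,3)='.' (+5 fires, +6 burnt)
Step 6: cell (0,3)='.' (+0 fires, +5 burnt)
  fire out at step 6

2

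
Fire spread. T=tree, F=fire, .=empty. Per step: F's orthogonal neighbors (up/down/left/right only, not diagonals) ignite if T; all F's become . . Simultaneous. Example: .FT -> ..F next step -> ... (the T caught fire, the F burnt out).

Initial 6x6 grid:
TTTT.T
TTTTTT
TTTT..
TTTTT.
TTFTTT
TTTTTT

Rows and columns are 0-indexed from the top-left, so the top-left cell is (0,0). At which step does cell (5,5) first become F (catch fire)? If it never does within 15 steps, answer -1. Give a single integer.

Step 1: cell (5,5)='T' (+4 fires, +1 burnt)
Step 2: cell (5,5)='T' (+7 fires, +4 burnt)
Step 3: cell (5,5)='T' (+8 fires, +7 burnt)
Step 4: cell (5,5)='F' (+5 fires, +8 burnt)
  -> target ignites at step 4
Step 5: cell (5,5)='.' (+4 fires, +5 burnt)
Step 6: cell (5,5)='.' (+2 fires, +4 burnt)
Step 7: cell (5,5)='.' (+1 fires, +2 burnt)
Step 8: cell (5,5)='.' (+0 fires, +1 burnt)
  fire out at step 8

4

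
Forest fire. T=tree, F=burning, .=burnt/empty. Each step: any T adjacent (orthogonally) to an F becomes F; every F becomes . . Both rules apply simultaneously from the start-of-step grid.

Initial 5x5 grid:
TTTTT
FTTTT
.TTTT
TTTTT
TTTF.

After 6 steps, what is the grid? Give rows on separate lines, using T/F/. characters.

Step 1: 4 trees catch fire, 2 burn out
  FTTTT
  .FTTT
  .TTTT
  TTTFT
  TTF..
Step 2: 7 trees catch fire, 4 burn out
  .FTTT
  ..FTT
  .FTFT
  TTF.F
  TF...
Step 3: 6 trees catch fire, 7 burn out
  ..FTT
  ...FT
  ..F.F
  TF...
  F....
Step 4: 3 trees catch fire, 6 burn out
  ...FT
  ....F
  .....
  F....
  .....
Step 5: 1 trees catch fire, 3 burn out
  ....F
  .....
  .....
  .....
  .....
Step 6: 0 trees catch fire, 1 burn out
  .....
  .....
  .....
  .....
  .....

.....
.....
.....
.....
.....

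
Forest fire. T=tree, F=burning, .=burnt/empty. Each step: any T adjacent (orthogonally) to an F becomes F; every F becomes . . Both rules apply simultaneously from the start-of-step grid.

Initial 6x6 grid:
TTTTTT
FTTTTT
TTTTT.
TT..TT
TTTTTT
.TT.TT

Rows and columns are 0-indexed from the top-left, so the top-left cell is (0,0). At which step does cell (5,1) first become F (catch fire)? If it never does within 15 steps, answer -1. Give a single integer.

Step 1: cell (5,1)='T' (+3 fires, +1 burnt)
Step 2: cell (5,1)='T' (+4 fires, +3 burnt)
Step 3: cell (5,1)='T' (+5 fires, +4 burnt)
Step 4: cell (5,1)='T' (+4 fires, +5 burnt)
Step 5: cell (5,1)='F' (+5 fires, +4 burnt)
  -> target ignites at step 5
Step 6: cell (5,1)='.' (+4 fires, +5 burnt)
Step 7: cell (5,1)='.' (+2 fires, +4 burnt)
Step 8: cell (5,1)='.' (+2 fires, +2 burnt)
Step 9: cell (5,1)='.' (+1 fires, +2 burnt)
Step 10: cell (5,1)='.' (+0 fires, +1 burnt)
  fire out at step 10

5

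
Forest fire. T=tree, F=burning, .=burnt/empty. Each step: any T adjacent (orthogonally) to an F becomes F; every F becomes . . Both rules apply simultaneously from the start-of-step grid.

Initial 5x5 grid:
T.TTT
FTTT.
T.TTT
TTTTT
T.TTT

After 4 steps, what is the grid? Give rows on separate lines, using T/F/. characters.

Step 1: 3 trees catch fire, 1 burn out
  F.TTT
  .FTT.
  F.TTT
  TTTTT
  T.TTT
Step 2: 2 trees catch fire, 3 burn out
  ..TTT
  ..FT.
  ..TTT
  FTTTT
  T.TTT
Step 3: 5 trees catch fire, 2 burn out
  ..FTT
  ...F.
  ..FTT
  .FTTT
  F.TTT
Step 4: 3 trees catch fire, 5 burn out
  ...FT
  .....
  ...FT
  ..FTT
  ..TTT

...FT
.....
...FT
..FTT
..TTT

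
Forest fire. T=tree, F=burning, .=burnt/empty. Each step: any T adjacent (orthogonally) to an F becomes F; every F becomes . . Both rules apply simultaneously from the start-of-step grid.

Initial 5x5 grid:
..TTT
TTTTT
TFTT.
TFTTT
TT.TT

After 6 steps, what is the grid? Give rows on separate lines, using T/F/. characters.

Step 1: 6 trees catch fire, 2 burn out
  ..TTT
  TFTTT
  F.FT.
  F.FTT
  TF.TT
Step 2: 5 trees catch fire, 6 burn out
  ..TTT
  F.FTT
  ...F.
  ...FT
  F..TT
Step 3: 4 trees catch fire, 5 burn out
  ..FTT
  ...FT
  .....
  ....F
  ...FT
Step 4: 3 trees catch fire, 4 burn out
  ...FT
  ....F
  .....
  .....
  ....F
Step 5: 1 trees catch fire, 3 burn out
  ....F
  .....
  .....
  .....
  .....
Step 6: 0 trees catch fire, 1 burn out
  .....
  .....
  .....
  .....
  .....

.....
.....
.....
.....
.....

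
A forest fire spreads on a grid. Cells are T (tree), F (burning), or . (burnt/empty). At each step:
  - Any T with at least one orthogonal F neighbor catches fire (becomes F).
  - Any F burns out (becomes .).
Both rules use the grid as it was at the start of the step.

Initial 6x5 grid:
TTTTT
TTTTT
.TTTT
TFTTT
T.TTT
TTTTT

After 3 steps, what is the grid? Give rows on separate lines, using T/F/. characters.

Step 1: 3 trees catch fire, 1 burn out
  TTTTT
  TTTTT
  .FTTT
  F.FTT
  T.TTT
  TTTTT
Step 2: 5 trees catch fire, 3 burn out
  TTTTT
  TFTTT
  ..FTT
  ...FT
  F.FTT
  TTTTT
Step 3: 8 trees catch fire, 5 burn out
  TFTTT
  F.FTT
  ...FT
  ....F
  ...FT
  FTFTT

TFTTT
F.FTT
...FT
....F
...FT
FTFTT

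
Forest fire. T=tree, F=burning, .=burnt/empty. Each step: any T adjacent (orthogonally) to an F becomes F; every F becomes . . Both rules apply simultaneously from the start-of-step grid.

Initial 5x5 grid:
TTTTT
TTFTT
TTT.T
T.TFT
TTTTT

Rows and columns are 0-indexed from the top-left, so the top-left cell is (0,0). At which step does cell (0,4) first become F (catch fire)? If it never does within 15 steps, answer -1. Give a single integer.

Step 1: cell (0,4)='T' (+7 fires, +2 burnt)
Step 2: cell (0,4)='T' (+8 fires, +7 burnt)
Step 3: cell (0,4)='F' (+4 fires, +8 burnt)
  -> target ignites at step 3
Step 4: cell (0,4)='.' (+2 fires, +4 burnt)
Step 5: cell (0,4)='.' (+0 fires, +2 burnt)
  fire out at step 5

3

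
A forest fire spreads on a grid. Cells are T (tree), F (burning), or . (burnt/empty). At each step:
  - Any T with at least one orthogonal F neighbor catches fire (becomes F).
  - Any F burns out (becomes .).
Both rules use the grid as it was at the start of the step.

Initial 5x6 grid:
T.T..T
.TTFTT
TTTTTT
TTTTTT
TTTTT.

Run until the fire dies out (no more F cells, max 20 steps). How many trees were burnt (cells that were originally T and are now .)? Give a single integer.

Answer: 23

Derivation:
Step 1: +3 fires, +1 burnt (F count now 3)
Step 2: +6 fires, +3 burnt (F count now 6)
Step 3: +6 fires, +6 burnt (F count now 6)
Step 4: +5 fires, +6 burnt (F count now 5)
Step 5: +2 fires, +5 burnt (F count now 2)
Step 6: +1 fires, +2 burnt (F count now 1)
Step 7: +0 fires, +1 burnt (F count now 0)
Fire out after step 7
Initially T: 24, now '.': 29
Total burnt (originally-T cells now '.'): 23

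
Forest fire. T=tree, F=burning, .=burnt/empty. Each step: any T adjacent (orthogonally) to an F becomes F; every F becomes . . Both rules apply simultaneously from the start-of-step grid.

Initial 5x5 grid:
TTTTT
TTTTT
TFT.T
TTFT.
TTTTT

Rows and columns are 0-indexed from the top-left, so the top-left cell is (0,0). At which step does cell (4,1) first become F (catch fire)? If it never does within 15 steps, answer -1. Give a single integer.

Step 1: cell (4,1)='T' (+6 fires, +2 burnt)
Step 2: cell (4,1)='F' (+6 fires, +6 burnt)
  -> target ignites at step 2
Step 3: cell (4,1)='.' (+5 fires, +6 burnt)
Step 4: cell (4,1)='.' (+2 fires, +5 burnt)
Step 5: cell (4,1)='.' (+2 fires, +2 burnt)
Step 6: cell (4,1)='.' (+0 fires, +2 burnt)
  fire out at step 6

2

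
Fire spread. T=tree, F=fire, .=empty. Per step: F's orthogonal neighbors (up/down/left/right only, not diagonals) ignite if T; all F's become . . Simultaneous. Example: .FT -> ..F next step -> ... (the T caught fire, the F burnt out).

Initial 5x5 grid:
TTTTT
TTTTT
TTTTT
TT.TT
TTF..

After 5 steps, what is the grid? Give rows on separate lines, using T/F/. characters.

Step 1: 1 trees catch fire, 1 burn out
  TTTTT
  TTTTT
  TTTTT
  TT.TT
  TF...
Step 2: 2 trees catch fire, 1 burn out
  TTTTT
  TTTTT
  TTTTT
  TF.TT
  F....
Step 3: 2 trees catch fire, 2 burn out
  TTTTT
  TTTTT
  TFTTT
  F..TT
  .....
Step 4: 3 trees catch fire, 2 burn out
  TTTTT
  TFTTT
  F.FTT
  ...TT
  .....
Step 5: 4 trees catch fire, 3 burn out
  TFTTT
  F.FTT
  ...FT
  ...TT
  .....

TFTTT
F.FTT
...FT
...TT
.....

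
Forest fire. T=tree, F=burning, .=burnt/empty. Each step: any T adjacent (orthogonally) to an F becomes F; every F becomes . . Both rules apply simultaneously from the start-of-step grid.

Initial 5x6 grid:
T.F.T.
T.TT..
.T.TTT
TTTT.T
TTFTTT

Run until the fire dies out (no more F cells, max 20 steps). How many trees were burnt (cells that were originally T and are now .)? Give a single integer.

Step 1: +4 fires, +2 burnt (F count now 4)
Step 2: +5 fires, +4 burnt (F count now 5)
Step 3: +4 fires, +5 burnt (F count now 4)
Step 4: +2 fires, +4 burnt (F count now 2)
Step 5: +1 fires, +2 burnt (F count now 1)
Step 6: +0 fires, +1 burnt (F count now 0)
Fire out after step 6
Initially T: 19, now '.': 27
Total burnt (originally-T cells now '.'): 16

Answer: 16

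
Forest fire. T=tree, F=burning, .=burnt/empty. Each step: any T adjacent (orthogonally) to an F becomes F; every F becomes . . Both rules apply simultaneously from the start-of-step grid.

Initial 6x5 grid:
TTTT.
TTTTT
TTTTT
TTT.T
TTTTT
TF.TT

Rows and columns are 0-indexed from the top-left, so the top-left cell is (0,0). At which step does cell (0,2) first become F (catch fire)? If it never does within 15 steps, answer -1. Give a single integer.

Step 1: cell (0,2)='T' (+2 fires, +1 burnt)
Step 2: cell (0,2)='T' (+3 fires, +2 burnt)
Step 3: cell (0,2)='T' (+4 fires, +3 burnt)
Step 4: cell (0,2)='T' (+5 fires, +4 burnt)
Step 5: cell (0,2)='T' (+6 fires, +5 burnt)
Step 6: cell (0,2)='F' (+4 fires, +6 burnt)
  -> target ignites at step 6
Step 7: cell (0,2)='.' (+2 fires, +4 burnt)
Step 8: cell (0,2)='.' (+0 fires, +2 burnt)
  fire out at step 8

6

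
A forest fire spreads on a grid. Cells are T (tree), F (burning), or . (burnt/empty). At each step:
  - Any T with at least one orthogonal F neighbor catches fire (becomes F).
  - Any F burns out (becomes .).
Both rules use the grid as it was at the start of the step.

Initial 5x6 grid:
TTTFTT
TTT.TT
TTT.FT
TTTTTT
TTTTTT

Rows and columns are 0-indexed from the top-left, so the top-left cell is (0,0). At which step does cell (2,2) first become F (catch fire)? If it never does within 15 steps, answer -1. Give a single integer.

Step 1: cell (2,2)='T' (+5 fires, +2 burnt)
Step 2: cell (2,2)='T' (+7 fires, +5 burnt)
Step 3: cell (2,2)='F' (+6 fires, +7 burnt)
  -> target ignites at step 3
Step 4: cell (2,2)='.' (+4 fires, +6 burnt)
Step 5: cell (2,2)='.' (+3 fires, +4 burnt)
Step 6: cell (2,2)='.' (+1 fires, +3 burnt)
Step 7: cell (2,2)='.' (+0 fires, +1 burnt)
  fire out at step 7

3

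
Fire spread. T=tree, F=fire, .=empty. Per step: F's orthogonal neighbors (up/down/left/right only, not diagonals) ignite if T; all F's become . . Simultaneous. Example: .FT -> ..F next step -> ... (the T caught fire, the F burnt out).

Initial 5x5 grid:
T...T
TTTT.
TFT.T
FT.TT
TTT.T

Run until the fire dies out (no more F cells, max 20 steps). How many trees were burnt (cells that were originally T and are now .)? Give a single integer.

Answer: 11

Derivation:
Step 1: +5 fires, +2 burnt (F count now 5)
Step 2: +3 fires, +5 burnt (F count now 3)
Step 3: +3 fires, +3 burnt (F count now 3)
Step 4: +0 fires, +3 burnt (F count now 0)
Fire out after step 4
Initially T: 16, now '.': 20
Total burnt (originally-T cells now '.'): 11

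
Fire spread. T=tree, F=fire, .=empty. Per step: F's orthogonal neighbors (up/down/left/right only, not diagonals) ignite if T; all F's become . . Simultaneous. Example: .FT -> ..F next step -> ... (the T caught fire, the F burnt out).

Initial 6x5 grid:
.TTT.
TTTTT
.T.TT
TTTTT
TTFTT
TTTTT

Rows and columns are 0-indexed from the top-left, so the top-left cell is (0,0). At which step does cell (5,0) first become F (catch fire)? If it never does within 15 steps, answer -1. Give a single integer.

Step 1: cell (5,0)='T' (+4 fires, +1 burnt)
Step 2: cell (5,0)='T' (+6 fires, +4 burnt)
Step 3: cell (5,0)='F' (+6 fires, +6 burnt)
  -> target ignites at step 3
Step 4: cell (5,0)='.' (+3 fires, +6 burnt)
Step 5: cell (5,0)='.' (+5 fires, +3 burnt)
Step 6: cell (5,0)='.' (+1 fires, +5 burnt)
Step 7: cell (5,0)='.' (+0 fires, +1 burnt)
  fire out at step 7

3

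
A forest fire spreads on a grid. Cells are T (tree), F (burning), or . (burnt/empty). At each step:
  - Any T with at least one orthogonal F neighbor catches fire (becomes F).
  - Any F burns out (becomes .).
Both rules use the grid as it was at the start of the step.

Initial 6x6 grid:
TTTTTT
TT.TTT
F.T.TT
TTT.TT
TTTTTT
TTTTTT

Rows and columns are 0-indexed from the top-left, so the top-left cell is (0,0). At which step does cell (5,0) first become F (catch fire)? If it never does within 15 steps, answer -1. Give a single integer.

Step 1: cell (5,0)='T' (+2 fires, +1 burnt)
Step 2: cell (5,0)='T' (+4 fires, +2 burnt)
Step 3: cell (5,0)='F' (+4 fires, +4 burnt)
  -> target ignites at step 3
Step 4: cell (5,0)='.' (+4 fires, +4 burnt)
Step 5: cell (5,0)='.' (+3 fires, +4 burnt)
Step 6: cell (5,0)='.' (+4 fires, +3 burnt)
Step 7: cell (5,0)='.' (+5 fires, +4 burnt)
Step 8: cell (5,0)='.' (+4 fires, +5 burnt)
Step 9: cell (5,0)='.' (+1 fires, +4 burnt)
Step 10: cell (5,0)='.' (+0 fires, +1 burnt)
  fire out at step 10

3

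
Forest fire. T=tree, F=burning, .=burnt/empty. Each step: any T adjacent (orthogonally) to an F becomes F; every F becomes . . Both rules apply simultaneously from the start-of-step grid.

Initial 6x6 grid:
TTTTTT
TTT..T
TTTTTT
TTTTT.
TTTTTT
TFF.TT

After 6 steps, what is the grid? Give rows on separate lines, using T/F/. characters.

Step 1: 3 trees catch fire, 2 burn out
  TTTTTT
  TTT..T
  TTTTTT
  TTTTT.
  TFFTTT
  F...TT
Step 2: 4 trees catch fire, 3 burn out
  TTTTTT
  TTT..T
  TTTTTT
  TFFTT.
  F..FTT
  ....TT
Step 3: 5 trees catch fire, 4 burn out
  TTTTTT
  TTT..T
  TFFTTT
  F..FT.
  ....FT
  ....TT
Step 4: 7 trees catch fire, 5 burn out
  TTTTTT
  TFF..T
  F..FTT
  ....F.
  .....F
  ....FT
Step 5: 5 trees catch fire, 7 burn out
  TFFTTT
  F....T
  ....FT
  ......
  ......
  .....F
Step 6: 3 trees catch fire, 5 burn out
  F..FTT
  .....T
  .....F
  ......
  ......
  ......

F..FTT
.....T
.....F
......
......
......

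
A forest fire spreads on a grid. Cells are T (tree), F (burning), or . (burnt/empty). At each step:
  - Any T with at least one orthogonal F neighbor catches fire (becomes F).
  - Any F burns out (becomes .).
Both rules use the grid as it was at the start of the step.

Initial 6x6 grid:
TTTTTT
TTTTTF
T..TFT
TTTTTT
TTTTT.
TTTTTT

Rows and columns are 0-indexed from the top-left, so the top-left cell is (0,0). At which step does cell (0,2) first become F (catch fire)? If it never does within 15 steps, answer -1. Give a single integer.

Step 1: cell (0,2)='T' (+5 fires, +2 burnt)
Step 2: cell (0,2)='T' (+5 fires, +5 burnt)
Step 3: cell (0,2)='T' (+5 fires, +5 burnt)
Step 4: cell (0,2)='F' (+6 fires, +5 burnt)
  -> target ignites at step 4
Step 5: cell (0,2)='.' (+5 fires, +6 burnt)
Step 6: cell (0,2)='.' (+4 fires, +5 burnt)
Step 7: cell (0,2)='.' (+1 fires, +4 burnt)
Step 8: cell (0,2)='.' (+0 fires, +1 burnt)
  fire out at step 8

4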